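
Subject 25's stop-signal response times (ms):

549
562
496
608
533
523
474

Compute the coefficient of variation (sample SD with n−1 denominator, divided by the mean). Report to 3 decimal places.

n = 7, Σ = 3745, M = 535.0000
Σ(x−M)² = 11644.000; s = √(11644.000/6) = 44.0530
CV = 44.0530 / 535.0000 = 0.08234

0.082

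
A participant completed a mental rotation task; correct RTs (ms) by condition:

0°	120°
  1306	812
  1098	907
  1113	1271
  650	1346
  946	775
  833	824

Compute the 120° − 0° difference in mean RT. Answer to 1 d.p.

M(0°) = 5946/6 = 991.000
M(120°) = 5935/6 = 989.167
Difference = 989.167 − 991.000 = -1.833 ms

-1.8 ms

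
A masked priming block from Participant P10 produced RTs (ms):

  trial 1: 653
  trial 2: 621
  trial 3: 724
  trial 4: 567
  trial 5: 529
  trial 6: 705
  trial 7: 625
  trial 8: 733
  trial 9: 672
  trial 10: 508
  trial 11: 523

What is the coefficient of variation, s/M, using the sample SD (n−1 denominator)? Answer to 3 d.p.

n = 11, Σ = 6860, M = 623.6364
Σ(x−M)² = 67526.545; s = √(67526.545/10) = 82.1745
CV = 82.1745 / 623.6364 = 0.13177

0.132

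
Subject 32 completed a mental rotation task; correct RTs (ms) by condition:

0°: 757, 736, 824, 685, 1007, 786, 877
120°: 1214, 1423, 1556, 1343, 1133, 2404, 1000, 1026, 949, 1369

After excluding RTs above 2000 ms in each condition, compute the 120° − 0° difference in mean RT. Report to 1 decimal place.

413.4 ms

120°: exclude 2404
M(0°) = 5672/7 = 810.286
M(120°) = 11013/9 = 1223.667
Difference = 1223.667 − 810.286 = 413.381 ms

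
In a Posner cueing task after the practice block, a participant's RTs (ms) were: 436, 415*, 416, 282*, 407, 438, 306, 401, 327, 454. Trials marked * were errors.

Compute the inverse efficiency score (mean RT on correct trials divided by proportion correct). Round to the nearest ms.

498 ms

Correct trials (n=8): 436, 416, 407, 438, 306, 401, 327, 454
Mean correct RT = 3185/8 = 398.1250 ms
Proportion correct = 8/10
IES = 398.1250 / (8/10) = 497.656 ms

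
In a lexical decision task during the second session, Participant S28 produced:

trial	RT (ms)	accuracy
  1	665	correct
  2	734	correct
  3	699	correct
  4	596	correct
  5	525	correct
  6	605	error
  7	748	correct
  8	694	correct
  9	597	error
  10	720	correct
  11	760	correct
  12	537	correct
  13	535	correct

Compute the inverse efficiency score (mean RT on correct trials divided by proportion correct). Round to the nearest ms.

775 ms

Correct trials (n=11): 665, 734, 699, 596, 525, 748, 694, 720, 760, 537, 535
Mean correct RT = 7213/11 = 655.7273 ms
Proportion correct = 11/13
IES = 655.7273 / (11/13) = 774.950 ms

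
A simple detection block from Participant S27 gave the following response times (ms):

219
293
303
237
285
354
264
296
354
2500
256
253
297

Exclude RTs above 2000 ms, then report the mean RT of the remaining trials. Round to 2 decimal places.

Excluded: 2500
Retained (n=12): Σ = 3411
Mean = 3411/12 = 284.2500

284.25 ms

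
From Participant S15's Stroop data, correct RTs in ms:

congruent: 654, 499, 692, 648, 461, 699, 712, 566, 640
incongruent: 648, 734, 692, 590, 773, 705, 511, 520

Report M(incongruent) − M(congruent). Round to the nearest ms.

28 ms

M(congruent) = 5571/9 = 619.000
M(incongruent) = 5173/8 = 646.625
Difference = 646.625 − 619.000 = 27.625 ms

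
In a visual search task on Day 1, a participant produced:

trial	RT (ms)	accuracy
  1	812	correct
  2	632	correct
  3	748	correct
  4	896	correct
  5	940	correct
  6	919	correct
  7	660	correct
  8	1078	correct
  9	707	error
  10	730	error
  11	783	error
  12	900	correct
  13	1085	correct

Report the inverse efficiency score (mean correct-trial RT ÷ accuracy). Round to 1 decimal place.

1127.1 ms

Correct trials (n=10): 812, 632, 748, 896, 940, 919, 660, 1078, 900, 1085
Mean correct RT = 8670/10 = 867.0000 ms
Proportion correct = 10/13
IES = 867.0000 / (10/13) = 1127.100 ms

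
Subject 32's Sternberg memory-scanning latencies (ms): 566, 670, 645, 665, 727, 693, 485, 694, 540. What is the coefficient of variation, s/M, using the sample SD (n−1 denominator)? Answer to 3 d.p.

n = 9, Σ = 5685, M = 631.6667
Σ(x−M)² = 53720.000; s = √(53720.000/8) = 81.9451
CV = 81.9451 / 631.6667 = 0.12973

0.130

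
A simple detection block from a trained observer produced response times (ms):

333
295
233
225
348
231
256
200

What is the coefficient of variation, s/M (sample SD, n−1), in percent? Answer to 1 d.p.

n = 8, Σ = 2121, M = 265.1250
Σ(x−M)² = 20498.875; s = √(20498.875/7) = 54.1148
CV = 54.1148 / 265.1250 = 0.20411 = 20.411%

20.4%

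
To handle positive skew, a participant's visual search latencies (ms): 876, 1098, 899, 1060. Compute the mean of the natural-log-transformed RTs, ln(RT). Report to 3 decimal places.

ln(RT): 6.7754, 7.0012, 6.8013, 6.9660
Σ ln(RT) = 27.5439
Mean = 27.5439/4 = 6.88598

6.886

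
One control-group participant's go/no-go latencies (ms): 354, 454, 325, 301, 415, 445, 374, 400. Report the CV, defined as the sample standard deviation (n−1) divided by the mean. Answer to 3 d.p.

n = 8, Σ = 3068, M = 383.5000
Σ(x−M)² = 21206.000; s = √(21206.000/7) = 55.0402
CV = 55.0402 / 383.5000 = 0.14352

0.144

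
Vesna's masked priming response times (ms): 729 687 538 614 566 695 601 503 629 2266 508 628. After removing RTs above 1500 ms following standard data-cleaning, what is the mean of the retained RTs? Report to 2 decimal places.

608.91 ms

Excluded: 2266
Retained (n=11): Σ = 6698
Mean = 6698/11 = 608.9091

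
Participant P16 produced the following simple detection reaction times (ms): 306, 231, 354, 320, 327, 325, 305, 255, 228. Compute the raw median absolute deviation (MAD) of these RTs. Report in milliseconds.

21 ms

Sorted: 228, 231, 255, 305, 306, 320, 325, 327, 354 → median = 306
|x − 306|: 0, 75, 48, 14, 21, 19, 1, 51, 78
Sorted deviations: 0, 1, 14, 19, 21, 48, 51, 75, 78 → MAD = 21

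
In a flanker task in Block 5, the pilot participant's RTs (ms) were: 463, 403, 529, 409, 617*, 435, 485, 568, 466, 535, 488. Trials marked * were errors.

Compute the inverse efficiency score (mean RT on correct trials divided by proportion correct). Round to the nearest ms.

Correct trials (n=10): 463, 403, 529, 409, 435, 485, 568, 466, 535, 488
Mean correct RT = 4781/10 = 478.1000 ms
Proportion correct = 10/11
IES = 478.1000 / (10/11) = 525.910 ms

526 ms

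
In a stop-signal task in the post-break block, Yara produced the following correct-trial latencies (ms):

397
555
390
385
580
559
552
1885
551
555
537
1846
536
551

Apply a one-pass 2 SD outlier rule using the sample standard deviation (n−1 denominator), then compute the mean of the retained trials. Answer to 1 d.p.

n = 14, ΣRT = 9879, M = 705.643
Σ(x−M)² = 3200331.21; s = √(3200331.21/13) = 496.165
Cutoffs: 705.643 ± 2·496.165 → [-286.7, 1698.0]
Outside: 1846, 1885 → excluded.
Retained (n=12): Σ = 6148, mean = 6148/12 = 512.333

512.3 ms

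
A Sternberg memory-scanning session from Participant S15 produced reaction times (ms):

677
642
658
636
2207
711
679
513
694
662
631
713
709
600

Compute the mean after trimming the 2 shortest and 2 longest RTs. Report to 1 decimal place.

669.9 ms

Sorted: 513, 600, 631, 636, 642, 658, 662, 677, 679, 694, 709, 711, 713, 2207
Drop lowest 2 (513, 600) and highest 2 (713, 2207)
Remaining (n=10): Σ = 6699, mean = 6699/10 = 669.900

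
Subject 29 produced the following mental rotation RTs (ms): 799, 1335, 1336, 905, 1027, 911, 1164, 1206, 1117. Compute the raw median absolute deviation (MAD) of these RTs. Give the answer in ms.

Sorted: 799, 905, 911, 1027, 1117, 1164, 1206, 1335, 1336 → median = 1117
|x − 1117|: 318, 218, 219, 212, 90, 206, 47, 89, 0
Sorted deviations: 0, 47, 89, 90, 206, 212, 218, 219, 318 → MAD = 206

206 ms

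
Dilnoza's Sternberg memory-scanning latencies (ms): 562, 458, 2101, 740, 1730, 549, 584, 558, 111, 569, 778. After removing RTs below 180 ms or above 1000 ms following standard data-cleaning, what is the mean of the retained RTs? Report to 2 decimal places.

Excluded: 111, 1730, 2101
Retained (n=8): Σ = 4798
Mean = 4798/8 = 599.7500

599.75 ms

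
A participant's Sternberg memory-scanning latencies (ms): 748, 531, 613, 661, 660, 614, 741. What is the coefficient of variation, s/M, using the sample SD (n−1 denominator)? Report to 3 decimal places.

0.117

n = 7, Σ = 4568, M = 652.5714
Σ(x−M)² = 34885.714; s = √(34885.714/6) = 76.2515
CV = 76.2515 / 652.5714 = 0.11685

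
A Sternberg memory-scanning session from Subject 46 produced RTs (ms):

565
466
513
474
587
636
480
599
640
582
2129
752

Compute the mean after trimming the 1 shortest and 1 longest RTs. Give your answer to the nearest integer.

583 ms

Sorted: 466, 474, 480, 513, 565, 582, 587, 599, 636, 640, 752, 2129
Drop lowest 1 (466) and highest 1 (2129)
Remaining (n=10): Σ = 5828, mean = 5828/10 = 582.800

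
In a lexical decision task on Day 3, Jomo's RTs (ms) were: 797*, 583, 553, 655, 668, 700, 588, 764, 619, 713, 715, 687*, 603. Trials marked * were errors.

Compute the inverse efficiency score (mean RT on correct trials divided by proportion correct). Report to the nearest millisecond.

769 ms

Correct trials (n=11): 583, 553, 655, 668, 700, 588, 764, 619, 713, 715, 603
Mean correct RT = 7161/11 = 651.0000 ms
Proportion correct = 11/13
IES = 651.0000 / (11/13) = 769.364 ms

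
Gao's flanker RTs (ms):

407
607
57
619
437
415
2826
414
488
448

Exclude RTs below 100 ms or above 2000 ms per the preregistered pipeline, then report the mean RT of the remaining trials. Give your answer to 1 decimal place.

Excluded: 57, 2826
Retained (n=8): Σ = 3835
Mean = 3835/8 = 479.3750

479.4 ms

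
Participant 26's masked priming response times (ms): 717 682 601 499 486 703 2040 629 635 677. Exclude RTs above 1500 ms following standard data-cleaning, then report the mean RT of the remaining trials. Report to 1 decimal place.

625.4 ms

Excluded: 2040
Retained (n=9): Σ = 5629
Mean = 5629/9 = 625.4444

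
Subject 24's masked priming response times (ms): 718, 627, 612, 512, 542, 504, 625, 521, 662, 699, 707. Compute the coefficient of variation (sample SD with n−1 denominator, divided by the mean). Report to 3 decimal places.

n = 11, Σ = 6729, M = 611.7273
Σ(x−M)² = 65568.182; s = √(65568.182/10) = 80.9742
CV = 80.9742 / 611.7273 = 0.13237

0.132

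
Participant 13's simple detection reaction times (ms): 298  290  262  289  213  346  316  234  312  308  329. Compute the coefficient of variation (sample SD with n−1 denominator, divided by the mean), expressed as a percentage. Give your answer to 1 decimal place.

13.8%

n = 11, Σ = 3197, M = 290.6364
Σ(x−M)² = 16050.545; s = √(16050.545/10) = 40.0631
CV = 40.0631 / 290.6364 = 0.13785 = 13.785%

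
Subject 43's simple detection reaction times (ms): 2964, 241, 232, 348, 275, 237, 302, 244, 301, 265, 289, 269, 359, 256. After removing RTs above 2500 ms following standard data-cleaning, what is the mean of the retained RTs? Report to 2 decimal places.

Excluded: 2964
Retained (n=13): Σ = 3618
Mean = 3618/13 = 278.3077

278.31 ms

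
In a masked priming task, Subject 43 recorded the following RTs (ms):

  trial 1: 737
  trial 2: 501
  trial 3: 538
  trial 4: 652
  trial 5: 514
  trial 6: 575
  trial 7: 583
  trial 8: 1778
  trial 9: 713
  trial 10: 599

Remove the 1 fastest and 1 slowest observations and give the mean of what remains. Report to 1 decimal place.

613.9 ms

Sorted: 501, 514, 538, 575, 583, 599, 652, 713, 737, 1778
Drop lowest 1 (501) and highest 1 (1778)
Remaining (n=8): Σ = 4911, mean = 4911/8 = 613.875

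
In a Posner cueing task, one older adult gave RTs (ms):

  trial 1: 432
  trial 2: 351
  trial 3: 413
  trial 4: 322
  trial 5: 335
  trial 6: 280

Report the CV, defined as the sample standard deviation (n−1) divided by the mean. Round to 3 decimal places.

n = 6, Σ = 2133, M = 355.5000
Σ(x−M)² = 16421.500; s = √(16421.500/5) = 57.3088
CV = 57.3088 / 355.5000 = 0.16121

0.161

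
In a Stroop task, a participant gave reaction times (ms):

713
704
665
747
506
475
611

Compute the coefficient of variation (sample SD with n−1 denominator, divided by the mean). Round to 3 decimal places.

n = 7, Σ = 4421, M = 631.5714
Σ(x−M)² = 67023.714; s = √(67023.714/6) = 105.6911
CV = 105.6911 / 631.5714 = 0.16735

0.167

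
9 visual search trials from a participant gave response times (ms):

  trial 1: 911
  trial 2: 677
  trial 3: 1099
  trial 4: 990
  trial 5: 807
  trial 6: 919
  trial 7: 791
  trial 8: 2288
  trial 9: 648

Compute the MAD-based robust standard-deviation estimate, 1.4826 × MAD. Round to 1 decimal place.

177.9 ms

Sorted: 648, 677, 791, 807, 911, 919, 990, 1099, 2288 → median = 911
|x − 911| sorted: 0, 8, 79, 104, 120, 188, 234, 263, 1377 → MAD = 120
Robust SD ≈ 1.4826 × 120 = 177.912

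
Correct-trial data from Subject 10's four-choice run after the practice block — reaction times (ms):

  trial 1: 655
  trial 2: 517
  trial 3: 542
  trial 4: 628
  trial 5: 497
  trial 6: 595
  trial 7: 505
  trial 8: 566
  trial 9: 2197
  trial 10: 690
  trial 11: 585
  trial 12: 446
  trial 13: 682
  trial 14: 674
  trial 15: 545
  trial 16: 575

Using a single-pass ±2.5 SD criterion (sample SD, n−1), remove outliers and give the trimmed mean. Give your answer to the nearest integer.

580 ms

n = 16, ΣRT = 10899, M = 681.188
Σ(x−M)² = 2527714.44; s = √(2527714.44/15) = 410.505
Cutoffs: 681.188 ± 2.5·410.505 → [-345.1, 1707.4]
Outside: 2197 → excluded.
Retained (n=15): Σ = 8702, mean = 8702/15 = 580.133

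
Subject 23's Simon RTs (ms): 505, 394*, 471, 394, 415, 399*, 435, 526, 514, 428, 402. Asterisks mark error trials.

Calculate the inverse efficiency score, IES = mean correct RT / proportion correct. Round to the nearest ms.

Correct trials (n=9): 505, 471, 394, 415, 435, 526, 514, 428, 402
Mean correct RT = 4090/9 = 454.4444 ms
Proportion correct = 9/11
IES = 454.4444 / (9/11) = 555.432 ms

555 ms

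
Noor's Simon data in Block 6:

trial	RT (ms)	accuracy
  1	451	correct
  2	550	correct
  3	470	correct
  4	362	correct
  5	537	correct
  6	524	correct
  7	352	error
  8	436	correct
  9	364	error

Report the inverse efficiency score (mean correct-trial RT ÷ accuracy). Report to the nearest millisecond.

612 ms

Correct trials (n=7): 451, 550, 470, 362, 537, 524, 436
Mean correct RT = 3330/7 = 475.7143 ms
Proportion correct = 7/9
IES = 475.7143 / (7/9) = 611.633 ms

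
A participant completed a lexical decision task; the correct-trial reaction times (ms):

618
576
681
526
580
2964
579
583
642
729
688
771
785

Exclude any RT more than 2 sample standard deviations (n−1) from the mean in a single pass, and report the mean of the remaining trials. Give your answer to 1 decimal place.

n = 13, ΣRT = 10722, M = 824.769
Σ(x−M)² = 5035402.31; s = √(5035402.31/12) = 647.778
Cutoffs: 824.769 ± 2·647.778 → [-470.8, 2120.3]
Outside: 2964 → excluded.
Retained (n=12): Σ = 7758, mean = 7758/12 = 646.500

646.5 ms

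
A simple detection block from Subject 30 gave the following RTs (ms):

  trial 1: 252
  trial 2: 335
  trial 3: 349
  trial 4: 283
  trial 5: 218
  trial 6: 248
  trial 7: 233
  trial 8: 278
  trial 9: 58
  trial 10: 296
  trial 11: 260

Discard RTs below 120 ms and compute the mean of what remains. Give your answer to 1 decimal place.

Excluded: 58
Retained (n=10): Σ = 2752
Mean = 2752/10 = 275.2000

275.2 ms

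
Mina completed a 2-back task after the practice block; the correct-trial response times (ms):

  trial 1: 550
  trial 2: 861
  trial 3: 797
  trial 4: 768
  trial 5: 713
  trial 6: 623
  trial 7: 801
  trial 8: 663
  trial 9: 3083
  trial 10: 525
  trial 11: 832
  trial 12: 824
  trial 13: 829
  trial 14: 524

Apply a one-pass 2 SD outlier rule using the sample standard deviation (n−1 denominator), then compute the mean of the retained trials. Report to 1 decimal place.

n = 14, ΣRT = 12393, M = 885.214
Σ(x−M)² = 5389592.36; s = √(5389592.36/13) = 643.882
Cutoffs: 885.214 ± 2·643.882 → [-402.5, 2173.0]
Outside: 3083 → excluded.
Retained (n=13): Σ = 9310, mean = 9310/13 = 716.154

716.2 ms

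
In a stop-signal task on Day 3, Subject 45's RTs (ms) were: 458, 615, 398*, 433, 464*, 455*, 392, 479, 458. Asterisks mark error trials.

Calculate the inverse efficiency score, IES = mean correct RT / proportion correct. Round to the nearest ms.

709 ms

Correct trials (n=6): 458, 615, 433, 392, 479, 458
Mean correct RT = 2835/6 = 472.5000 ms
Proportion correct = 6/9
IES = 472.5000 / (6/9) = 708.750 ms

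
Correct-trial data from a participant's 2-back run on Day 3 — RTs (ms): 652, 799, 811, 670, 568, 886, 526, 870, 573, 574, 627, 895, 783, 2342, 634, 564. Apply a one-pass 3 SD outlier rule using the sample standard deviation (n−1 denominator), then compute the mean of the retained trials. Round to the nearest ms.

695 ms

n = 16, ΣRT = 12774, M = 798.375
Σ(x−M)² = 2782943.75; s = √(2782943.75/15) = 430.731
Cutoffs: 798.375 ± 3·430.731 → [-493.8, 2090.6]
Outside: 2342 → excluded.
Retained (n=15): Σ = 10432, mean = 10432/15 = 695.467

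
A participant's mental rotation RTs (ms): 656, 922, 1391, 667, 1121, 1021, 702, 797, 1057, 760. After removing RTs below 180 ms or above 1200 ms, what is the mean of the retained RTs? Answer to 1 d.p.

Excluded: 1391
Retained (n=9): Σ = 7703
Mean = 7703/9 = 855.8889

855.9 ms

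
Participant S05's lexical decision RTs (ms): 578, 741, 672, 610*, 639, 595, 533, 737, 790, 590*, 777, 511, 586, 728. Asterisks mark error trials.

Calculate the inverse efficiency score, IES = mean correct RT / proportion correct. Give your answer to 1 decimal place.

Correct trials (n=12): 578, 741, 672, 639, 595, 533, 737, 790, 777, 511, 586, 728
Mean correct RT = 7887/12 = 657.2500 ms
Proportion correct = 12/14
IES = 657.2500 / (12/14) = 766.792 ms

766.8 ms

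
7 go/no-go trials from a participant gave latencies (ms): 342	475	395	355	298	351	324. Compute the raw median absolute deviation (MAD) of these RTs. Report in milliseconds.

27 ms

Sorted: 298, 324, 342, 351, 355, 395, 475 → median = 351
|x − 351|: 9, 124, 44, 4, 53, 0, 27
Sorted deviations: 0, 4, 9, 27, 44, 53, 124 → MAD = 27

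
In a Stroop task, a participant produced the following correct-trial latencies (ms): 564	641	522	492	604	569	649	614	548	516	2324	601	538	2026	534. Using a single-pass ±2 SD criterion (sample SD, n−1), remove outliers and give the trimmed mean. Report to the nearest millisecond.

569 ms

n = 15, ΣRT = 11742, M = 782.800
Σ(x−M)² = 4546674.40; s = √(4546674.40/14) = 569.879
Cutoffs: 782.800 ± 2·569.879 → [-357.0, 1922.6]
Outside: 2026, 2324 → excluded.
Retained (n=13): Σ = 7392, mean = 7392/13 = 568.615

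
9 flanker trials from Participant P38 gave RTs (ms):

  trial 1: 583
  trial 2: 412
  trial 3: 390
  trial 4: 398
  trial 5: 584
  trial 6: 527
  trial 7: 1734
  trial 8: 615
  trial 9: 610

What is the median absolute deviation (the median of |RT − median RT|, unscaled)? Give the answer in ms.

56 ms

Sorted: 390, 398, 412, 527, 583, 584, 610, 615, 1734 → median = 583
|x − 583|: 0, 171, 193, 185, 1, 56, 1151, 32, 27
Sorted deviations: 0, 1, 27, 32, 56, 171, 185, 193, 1151 → MAD = 56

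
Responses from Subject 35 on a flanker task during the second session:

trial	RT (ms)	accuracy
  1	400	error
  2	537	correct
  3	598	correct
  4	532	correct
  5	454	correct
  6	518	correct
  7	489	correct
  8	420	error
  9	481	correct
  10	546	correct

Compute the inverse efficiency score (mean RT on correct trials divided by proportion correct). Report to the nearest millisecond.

Correct trials (n=8): 537, 598, 532, 454, 518, 489, 481, 546
Mean correct RT = 4155/8 = 519.3750 ms
Proportion correct = 8/10
IES = 519.3750 / (8/10) = 649.219 ms

649 ms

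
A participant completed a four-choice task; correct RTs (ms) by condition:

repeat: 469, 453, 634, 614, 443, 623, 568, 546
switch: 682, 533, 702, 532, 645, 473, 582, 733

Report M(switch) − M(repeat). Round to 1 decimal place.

M(repeat) = 4350/8 = 543.750
M(switch) = 4882/8 = 610.250
Difference = 610.250 − 543.750 = 66.500 ms

66.5 ms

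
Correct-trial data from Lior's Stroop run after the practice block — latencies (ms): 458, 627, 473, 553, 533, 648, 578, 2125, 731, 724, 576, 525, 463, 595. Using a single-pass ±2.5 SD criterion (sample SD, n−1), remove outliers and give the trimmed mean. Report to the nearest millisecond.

n = 14, ΣRT = 9609, M = 686.357
Σ(x−M)² = 2325259.21; s = √(2325259.21/13) = 422.926
Cutoffs: 686.357 ± 2.5·422.926 → [-371.0, 1743.7]
Outside: 2125 → excluded.
Retained (n=13): Σ = 7484, mean = 7484/13 = 575.692

576 ms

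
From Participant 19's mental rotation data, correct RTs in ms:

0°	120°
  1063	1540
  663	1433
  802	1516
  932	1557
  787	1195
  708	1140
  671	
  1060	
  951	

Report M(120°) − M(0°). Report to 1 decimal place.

M(0°) = 7637/9 = 848.556
M(120°) = 8381/6 = 1396.833
Difference = 1396.833 − 848.556 = 548.278 ms

548.3 ms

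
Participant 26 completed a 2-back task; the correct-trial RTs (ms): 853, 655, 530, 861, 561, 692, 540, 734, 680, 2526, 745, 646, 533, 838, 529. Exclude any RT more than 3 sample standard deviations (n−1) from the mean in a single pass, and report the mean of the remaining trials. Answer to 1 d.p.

671.2 ms

n = 15, ΣRT = 11923, M = 794.867
Σ(x−M)² = 3407191.73; s = √(3407191.73/14) = 493.326
Cutoffs: 794.867 ± 3·493.326 → [-685.1, 2274.8]
Outside: 2526 → excluded.
Retained (n=14): Σ = 9397, mean = 9397/14 = 671.214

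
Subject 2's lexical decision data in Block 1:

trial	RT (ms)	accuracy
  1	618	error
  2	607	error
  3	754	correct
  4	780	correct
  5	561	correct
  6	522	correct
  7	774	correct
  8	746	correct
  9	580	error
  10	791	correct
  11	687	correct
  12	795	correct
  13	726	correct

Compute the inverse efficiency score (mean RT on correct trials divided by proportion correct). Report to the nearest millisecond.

928 ms

Correct trials (n=10): 754, 780, 561, 522, 774, 746, 791, 687, 795, 726
Mean correct RT = 7136/10 = 713.6000 ms
Proportion correct = 10/13
IES = 713.6000 / (10/13) = 927.680 ms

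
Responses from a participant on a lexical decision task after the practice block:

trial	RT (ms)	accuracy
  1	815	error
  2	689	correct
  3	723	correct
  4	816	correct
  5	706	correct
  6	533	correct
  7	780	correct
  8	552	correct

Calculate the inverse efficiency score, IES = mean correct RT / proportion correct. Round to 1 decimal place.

783.5 ms

Correct trials (n=7): 689, 723, 816, 706, 533, 780, 552
Mean correct RT = 4799/7 = 685.5714 ms
Proportion correct = 7/8
IES = 685.5714 / (7/8) = 783.510 ms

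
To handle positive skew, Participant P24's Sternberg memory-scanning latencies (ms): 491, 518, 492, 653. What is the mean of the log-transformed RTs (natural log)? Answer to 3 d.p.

6.282

ln(RT): 6.1964, 6.2500, 6.1985, 6.4816
Σ ln(RT) = 25.1265
Mean = 25.1265/4 = 6.28162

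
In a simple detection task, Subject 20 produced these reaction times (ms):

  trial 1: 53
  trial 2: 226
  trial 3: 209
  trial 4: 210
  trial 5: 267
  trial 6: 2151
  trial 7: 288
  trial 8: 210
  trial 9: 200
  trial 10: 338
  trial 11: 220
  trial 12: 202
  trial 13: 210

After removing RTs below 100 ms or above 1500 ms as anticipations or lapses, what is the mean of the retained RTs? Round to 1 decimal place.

Excluded: 53, 2151
Retained (n=11): Σ = 2580
Mean = 2580/11 = 234.5455

234.5 ms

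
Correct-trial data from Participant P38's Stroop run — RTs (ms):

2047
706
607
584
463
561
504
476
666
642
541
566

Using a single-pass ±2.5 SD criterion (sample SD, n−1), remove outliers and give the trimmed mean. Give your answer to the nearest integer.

574 ms

n = 12, ΣRT = 8363, M = 696.917
Σ(x−M)² = 2048274.92; s = √(2048274.92/11) = 431.517
Cutoffs: 696.917 ± 2.5·431.517 → [-381.9, 1775.7]
Outside: 2047 → excluded.
Retained (n=11): Σ = 6316, mean = 6316/11 = 574.182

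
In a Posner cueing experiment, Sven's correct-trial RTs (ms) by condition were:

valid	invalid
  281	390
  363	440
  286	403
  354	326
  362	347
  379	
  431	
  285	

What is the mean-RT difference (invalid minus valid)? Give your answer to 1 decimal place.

M(valid) = 2741/8 = 342.625
M(invalid) = 1906/5 = 381.200
Difference = 381.200 − 342.625 = 38.575 ms

38.6 ms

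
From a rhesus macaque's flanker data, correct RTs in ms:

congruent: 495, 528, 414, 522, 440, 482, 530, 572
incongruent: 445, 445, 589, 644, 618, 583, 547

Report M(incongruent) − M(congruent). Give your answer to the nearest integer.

M(congruent) = 3983/8 = 497.875
M(incongruent) = 3871/7 = 553.000
Difference = 553.000 − 497.875 = 55.125 ms

55 ms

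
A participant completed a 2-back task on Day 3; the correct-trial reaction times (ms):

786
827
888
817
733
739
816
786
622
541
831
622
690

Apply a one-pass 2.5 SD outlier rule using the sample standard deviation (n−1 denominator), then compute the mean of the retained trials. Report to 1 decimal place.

746.0 ms

n = 13, ΣRT = 9698, M = 746.000
Σ(x−M)² = 123222.00; s = √(123222.00/12) = 101.334
Cutoffs: 746.000 ± 2.5·101.334 → [492.7, 999.3]
No RTs fall outside the cutoffs; all 13 retained. Mean = 9698/13 = 746.000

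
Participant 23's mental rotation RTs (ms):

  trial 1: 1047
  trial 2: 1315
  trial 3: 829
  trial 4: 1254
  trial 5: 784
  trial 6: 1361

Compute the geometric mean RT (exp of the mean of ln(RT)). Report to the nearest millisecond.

1073 ms

ln(RT): 6.9537, 7.1816, 6.7202, 7.1341, 6.6644, 7.2160
Mean ln(RT) = 41.8700/6 = 6.97833
Geometric mean = exp(6.97833) = 1073.12 ms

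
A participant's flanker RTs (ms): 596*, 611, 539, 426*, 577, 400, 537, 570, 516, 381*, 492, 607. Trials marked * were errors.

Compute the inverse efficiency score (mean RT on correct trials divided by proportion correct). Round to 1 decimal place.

Correct trials (n=9): 611, 539, 577, 400, 537, 570, 516, 492, 607
Mean correct RT = 4849/9 = 538.7778 ms
Proportion correct = 9/12
IES = 538.7778 / (9/12) = 718.370 ms

718.4 ms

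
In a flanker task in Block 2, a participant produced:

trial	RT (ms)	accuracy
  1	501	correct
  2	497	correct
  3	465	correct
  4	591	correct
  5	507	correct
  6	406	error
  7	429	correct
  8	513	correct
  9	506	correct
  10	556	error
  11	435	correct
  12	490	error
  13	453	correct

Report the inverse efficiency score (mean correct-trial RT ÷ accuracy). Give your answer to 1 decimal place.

636.6 ms

Correct trials (n=10): 501, 497, 465, 591, 507, 429, 513, 506, 435, 453
Mean correct RT = 4897/10 = 489.7000 ms
Proportion correct = 10/13
IES = 489.7000 / (10/13) = 636.610 ms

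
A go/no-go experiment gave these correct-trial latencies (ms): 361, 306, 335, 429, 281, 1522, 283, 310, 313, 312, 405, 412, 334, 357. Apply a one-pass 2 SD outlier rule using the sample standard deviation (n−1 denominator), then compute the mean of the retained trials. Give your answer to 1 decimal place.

n = 14, ΣRT = 5960, M = 425.714
Σ(x−M)² = 1322686.86; s = √(1322686.86/13) = 318.975
Cutoffs: 425.714 ± 2·318.975 → [-212.2, 1063.7]
Outside: 1522 → excluded.
Retained (n=13): Σ = 4438, mean = 4438/13 = 341.385

341.4 ms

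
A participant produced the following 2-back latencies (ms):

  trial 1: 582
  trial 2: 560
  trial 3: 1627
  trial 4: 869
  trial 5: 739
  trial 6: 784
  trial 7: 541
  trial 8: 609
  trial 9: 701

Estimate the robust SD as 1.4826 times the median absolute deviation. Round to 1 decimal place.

176.4 ms

Sorted: 541, 560, 582, 609, 701, 739, 784, 869, 1627 → median = 701
|x − 701| sorted: 0, 38, 83, 92, 119, 141, 160, 168, 926 → MAD = 119
Robust SD ≈ 1.4826 × 119 = 176.429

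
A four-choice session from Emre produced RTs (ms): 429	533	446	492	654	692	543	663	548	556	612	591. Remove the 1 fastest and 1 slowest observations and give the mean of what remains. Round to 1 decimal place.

Sorted: 429, 446, 492, 533, 543, 548, 556, 591, 612, 654, 663, 692
Drop lowest 1 (429) and highest 1 (692)
Remaining (n=10): Σ = 5638, mean = 5638/10 = 563.800

563.8 ms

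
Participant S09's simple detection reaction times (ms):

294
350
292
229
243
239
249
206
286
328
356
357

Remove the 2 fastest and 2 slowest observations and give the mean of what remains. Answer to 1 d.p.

Sorted: 206, 229, 239, 243, 249, 286, 292, 294, 328, 350, 356, 357
Drop lowest 2 (206, 229) and highest 2 (356, 357)
Remaining (n=8): Σ = 2281, mean = 2281/8 = 285.125

285.1 ms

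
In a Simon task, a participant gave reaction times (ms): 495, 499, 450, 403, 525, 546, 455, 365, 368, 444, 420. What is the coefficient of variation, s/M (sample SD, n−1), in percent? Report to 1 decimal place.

n = 11, Σ = 4970, M = 451.8182
Σ(x−M)² = 36349.636; s = √(36349.636/10) = 60.2907
CV = 60.2907 / 451.8182 = 0.13344 = 13.344%

13.3%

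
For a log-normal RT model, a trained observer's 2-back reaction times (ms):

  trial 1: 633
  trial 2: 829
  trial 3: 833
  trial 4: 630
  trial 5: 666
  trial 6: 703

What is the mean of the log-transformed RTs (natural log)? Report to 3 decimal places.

6.566

ln(RT): 6.4505, 6.7202, 6.7250, 6.4457, 6.5013, 6.5554
Σ ln(RT) = 39.3981
Mean = 39.3981/6 = 6.56635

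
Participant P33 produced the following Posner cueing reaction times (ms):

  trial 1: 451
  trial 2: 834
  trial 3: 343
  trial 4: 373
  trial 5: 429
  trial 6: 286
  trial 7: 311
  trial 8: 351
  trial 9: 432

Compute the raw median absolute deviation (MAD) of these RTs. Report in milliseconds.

59 ms

Sorted: 286, 311, 343, 351, 373, 429, 432, 451, 834 → median = 373
|x − 373|: 78, 461, 30, 0, 56, 87, 62, 22, 59
Sorted deviations: 0, 22, 30, 56, 59, 62, 78, 87, 461 → MAD = 59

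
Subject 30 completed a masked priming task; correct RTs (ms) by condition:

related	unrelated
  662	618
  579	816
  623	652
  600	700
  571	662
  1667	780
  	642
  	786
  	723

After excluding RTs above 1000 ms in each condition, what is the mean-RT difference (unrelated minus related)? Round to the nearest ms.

102 ms

related: exclude 1667
M(related) = 3035/5 = 607.000
M(unrelated) = 6379/9 = 708.778
Difference = 708.778 − 607.000 = 101.778 ms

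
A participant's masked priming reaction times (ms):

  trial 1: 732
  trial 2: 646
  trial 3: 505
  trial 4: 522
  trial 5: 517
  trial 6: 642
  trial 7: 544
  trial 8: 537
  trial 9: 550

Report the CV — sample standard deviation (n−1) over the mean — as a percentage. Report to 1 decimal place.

13.5%

n = 9, Σ = 5195, M = 577.2222
Σ(x−M)² = 48237.556; s = √(48237.556/8) = 77.6511
CV = 77.6511 / 577.2222 = 0.13453 = 13.453%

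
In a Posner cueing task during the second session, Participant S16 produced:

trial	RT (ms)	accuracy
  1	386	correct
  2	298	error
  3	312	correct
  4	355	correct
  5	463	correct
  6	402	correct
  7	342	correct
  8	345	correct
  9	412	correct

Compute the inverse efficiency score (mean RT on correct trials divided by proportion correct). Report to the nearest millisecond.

Correct trials (n=8): 386, 312, 355, 463, 402, 342, 345, 412
Mean correct RT = 3017/8 = 377.1250 ms
Proportion correct = 8/9
IES = 377.1250 / (8/9) = 424.266 ms

424 ms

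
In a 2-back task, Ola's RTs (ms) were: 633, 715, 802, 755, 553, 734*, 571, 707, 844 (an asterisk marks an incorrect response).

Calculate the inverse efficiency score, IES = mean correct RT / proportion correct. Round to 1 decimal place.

Correct trials (n=8): 633, 715, 802, 755, 553, 571, 707, 844
Mean correct RT = 5580/8 = 697.5000 ms
Proportion correct = 8/9
IES = 697.5000 / (8/9) = 784.688 ms

784.7 ms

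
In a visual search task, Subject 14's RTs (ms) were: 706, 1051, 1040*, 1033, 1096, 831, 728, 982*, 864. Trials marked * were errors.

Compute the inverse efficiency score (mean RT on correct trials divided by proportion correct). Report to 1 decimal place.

Correct trials (n=7): 706, 1051, 1033, 1096, 831, 728, 864
Mean correct RT = 6309/7 = 901.2857 ms
Proportion correct = 7/9
IES = 901.2857 / (7/9) = 1158.796 ms

1158.8 ms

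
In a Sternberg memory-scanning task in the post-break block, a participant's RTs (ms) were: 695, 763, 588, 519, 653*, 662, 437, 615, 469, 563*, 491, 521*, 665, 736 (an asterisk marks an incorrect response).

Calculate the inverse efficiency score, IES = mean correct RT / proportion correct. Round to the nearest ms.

Correct trials (n=11): 695, 763, 588, 519, 662, 437, 615, 469, 491, 665, 736
Mean correct RT = 6640/11 = 603.6364 ms
Proportion correct = 11/14
IES = 603.6364 / (11/14) = 768.264 ms

768 ms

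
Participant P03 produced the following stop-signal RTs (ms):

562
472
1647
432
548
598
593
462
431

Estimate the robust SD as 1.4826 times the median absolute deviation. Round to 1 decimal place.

112.7 ms

Sorted: 431, 432, 462, 472, 548, 562, 593, 598, 1647 → median = 548
|x − 548| sorted: 0, 14, 45, 50, 76, 86, 116, 117, 1099 → MAD = 76
Robust SD ≈ 1.4826 × 76 = 112.678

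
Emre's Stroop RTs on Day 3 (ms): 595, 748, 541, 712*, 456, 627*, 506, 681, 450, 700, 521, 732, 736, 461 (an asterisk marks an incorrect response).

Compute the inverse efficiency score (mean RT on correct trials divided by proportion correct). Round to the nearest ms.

Correct trials (n=12): 595, 748, 541, 456, 506, 681, 450, 700, 521, 732, 736, 461
Mean correct RT = 7127/12 = 593.9167 ms
Proportion correct = 12/14
IES = 593.9167 / (12/14) = 692.903 ms

693 ms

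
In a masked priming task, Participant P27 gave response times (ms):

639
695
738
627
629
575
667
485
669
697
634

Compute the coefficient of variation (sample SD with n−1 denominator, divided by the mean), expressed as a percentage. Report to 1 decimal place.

10.6%

n = 11, Σ = 7055, M = 641.3636
Σ(x−M)² = 46004.545; s = √(46004.545/10) = 67.8267
CV = 67.8267 / 641.3636 = 0.10575 = 10.575%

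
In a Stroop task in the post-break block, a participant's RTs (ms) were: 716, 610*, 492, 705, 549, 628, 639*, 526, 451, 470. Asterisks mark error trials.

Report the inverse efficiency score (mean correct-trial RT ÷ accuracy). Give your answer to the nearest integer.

Correct trials (n=8): 716, 492, 705, 549, 628, 526, 451, 470
Mean correct RT = 4537/8 = 567.1250 ms
Proportion correct = 8/10
IES = 567.1250 / (8/10) = 708.906 ms

709 ms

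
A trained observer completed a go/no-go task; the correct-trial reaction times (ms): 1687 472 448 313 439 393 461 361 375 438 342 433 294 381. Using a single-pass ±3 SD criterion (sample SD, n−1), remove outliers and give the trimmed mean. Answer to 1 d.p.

n = 14, ΣRT = 6837, M = 488.357
Σ(x−M)² = 1587059.21; s = √(1587059.21/13) = 349.402
Cutoffs: 488.357 ± 3·349.402 → [-559.8, 1536.6]
Outside: 1687 → excluded.
Retained (n=13): Σ = 5150, mean = 5150/13 = 396.154

396.2 ms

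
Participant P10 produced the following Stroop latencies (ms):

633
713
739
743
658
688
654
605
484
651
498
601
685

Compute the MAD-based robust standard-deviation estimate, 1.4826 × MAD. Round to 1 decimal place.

Sorted: 484, 498, 601, 605, 633, 651, 654, 658, 685, 688, 713, 739, 743 → median = 654
|x − 654| sorted: 0, 3, 4, 21, 31, 34, 49, 53, 59, 85, 89, 156, 170 → MAD = 49
Robust SD ≈ 1.4826 × 49 = 72.647

72.6 ms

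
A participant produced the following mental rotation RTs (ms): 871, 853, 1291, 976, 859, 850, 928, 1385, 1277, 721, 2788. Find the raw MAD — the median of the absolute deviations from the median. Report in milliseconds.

78 ms

Sorted: 721, 850, 853, 859, 871, 928, 976, 1277, 1291, 1385, 2788 → median = 928
|x − 928|: 57, 75, 363, 48, 69, 78, 0, 457, 349, 207, 1860
Sorted deviations: 0, 48, 57, 69, 75, 78, 207, 349, 363, 457, 1860 → MAD = 78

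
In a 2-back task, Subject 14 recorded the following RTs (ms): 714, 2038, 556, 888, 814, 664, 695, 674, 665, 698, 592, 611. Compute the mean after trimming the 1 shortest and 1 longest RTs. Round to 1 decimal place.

701.5 ms

Sorted: 556, 592, 611, 664, 665, 674, 695, 698, 714, 814, 888, 2038
Drop lowest 1 (556) and highest 1 (2038)
Remaining (n=10): Σ = 7015, mean = 7015/10 = 701.500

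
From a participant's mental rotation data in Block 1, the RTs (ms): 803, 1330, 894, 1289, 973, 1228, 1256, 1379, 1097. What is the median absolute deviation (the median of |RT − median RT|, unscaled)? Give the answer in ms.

Sorted: 803, 894, 973, 1097, 1228, 1256, 1289, 1330, 1379 → median = 1228
|x − 1228|: 425, 102, 334, 61, 255, 0, 28, 151, 131
Sorted deviations: 0, 28, 61, 102, 131, 151, 255, 334, 425 → MAD = 131

131 ms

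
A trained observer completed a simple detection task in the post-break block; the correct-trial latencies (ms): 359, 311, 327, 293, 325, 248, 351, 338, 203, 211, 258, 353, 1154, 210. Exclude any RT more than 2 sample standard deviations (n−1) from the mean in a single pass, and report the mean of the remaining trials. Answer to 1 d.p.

n = 14, ΣRT = 4941, M = 352.929
Σ(x−M)² = 731852.93; s = √(731852.93/13) = 237.269
Cutoffs: 352.929 ± 2·237.269 → [-121.6, 827.5]
Outside: 1154 → excluded.
Retained (n=13): Σ = 3787, mean = 3787/13 = 291.308

291.3 ms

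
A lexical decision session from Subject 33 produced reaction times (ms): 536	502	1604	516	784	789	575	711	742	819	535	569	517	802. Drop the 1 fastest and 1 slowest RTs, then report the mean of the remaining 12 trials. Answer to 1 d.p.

657.9 ms

Sorted: 502, 516, 517, 535, 536, 569, 575, 711, 742, 784, 789, 802, 819, 1604
Drop lowest 1 (502) and highest 1 (1604)
Remaining (n=12): Σ = 7895, mean = 7895/12 = 657.917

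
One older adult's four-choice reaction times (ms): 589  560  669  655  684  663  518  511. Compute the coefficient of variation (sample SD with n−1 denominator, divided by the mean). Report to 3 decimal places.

0.116

n = 8, Σ = 4849, M = 606.1250
Σ(x−M)² = 34876.875; s = √(34876.875/7) = 70.5862
CV = 70.5862 / 606.1250 = 0.11645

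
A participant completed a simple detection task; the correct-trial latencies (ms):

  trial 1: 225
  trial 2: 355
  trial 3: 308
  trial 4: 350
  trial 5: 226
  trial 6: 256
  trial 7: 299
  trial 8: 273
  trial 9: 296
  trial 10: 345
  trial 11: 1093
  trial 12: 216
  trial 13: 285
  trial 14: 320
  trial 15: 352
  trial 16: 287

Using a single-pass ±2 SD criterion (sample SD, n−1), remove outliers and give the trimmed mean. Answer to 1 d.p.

292.9 ms

n = 16, ΣRT = 5486, M = 342.875
Σ(x−M)² = 631387.75; s = √(631387.75/15) = 205.165
Cutoffs: 342.875 ± 2·205.165 → [-67.5, 753.2]
Outside: 1093 → excluded.
Retained (n=15): Σ = 4393, mean = 4393/15 = 292.867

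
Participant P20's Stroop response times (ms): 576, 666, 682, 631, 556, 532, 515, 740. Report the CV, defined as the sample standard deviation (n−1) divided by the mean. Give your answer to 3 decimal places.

n = 8, Σ = 4898, M = 612.2500
Σ(x−M)² = 44801.500; s = √(44801.500/7) = 80.0013
CV = 80.0013 / 612.2500 = 0.13067

0.131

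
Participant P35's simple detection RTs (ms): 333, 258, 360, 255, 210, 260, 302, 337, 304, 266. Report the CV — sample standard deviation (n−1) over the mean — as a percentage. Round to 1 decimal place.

16.1%

n = 10, Σ = 2885, M = 288.5000
Σ(x−M)² = 19400.500; s = √(19400.500/9) = 46.4286
CV = 46.4286 / 288.5000 = 0.16093 = 16.093%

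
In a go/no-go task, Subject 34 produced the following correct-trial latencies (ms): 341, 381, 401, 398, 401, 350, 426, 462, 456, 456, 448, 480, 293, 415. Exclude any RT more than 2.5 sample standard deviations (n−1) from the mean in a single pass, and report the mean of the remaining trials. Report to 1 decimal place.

407.7 ms

n = 14, ΣRT = 5708, M = 407.714
Σ(x−M)² = 36684.86; s = √(36684.86/13) = 53.122
Cutoffs: 407.714 ± 2.5·53.122 → [274.9, 540.5]
No RTs fall outside the cutoffs; all 14 retained. Mean = 5708/14 = 407.714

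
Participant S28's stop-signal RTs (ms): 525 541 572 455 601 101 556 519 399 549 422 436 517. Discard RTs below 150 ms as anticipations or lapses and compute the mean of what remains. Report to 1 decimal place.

Excluded: 101
Retained (n=12): Σ = 6092
Mean = 6092/12 = 507.6667

507.7 ms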